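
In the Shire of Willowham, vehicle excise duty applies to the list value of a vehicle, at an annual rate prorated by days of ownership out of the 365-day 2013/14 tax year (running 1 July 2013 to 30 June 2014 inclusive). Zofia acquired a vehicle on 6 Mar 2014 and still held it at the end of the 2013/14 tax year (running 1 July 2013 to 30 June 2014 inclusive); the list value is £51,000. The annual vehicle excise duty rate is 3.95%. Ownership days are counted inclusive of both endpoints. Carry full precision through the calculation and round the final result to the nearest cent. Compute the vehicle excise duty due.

£645.74

Days held (6 Mar – 30 Jun 2014): 117 out of 365
Tax = £51,000 × 3.95% × 117/365 = £645.7438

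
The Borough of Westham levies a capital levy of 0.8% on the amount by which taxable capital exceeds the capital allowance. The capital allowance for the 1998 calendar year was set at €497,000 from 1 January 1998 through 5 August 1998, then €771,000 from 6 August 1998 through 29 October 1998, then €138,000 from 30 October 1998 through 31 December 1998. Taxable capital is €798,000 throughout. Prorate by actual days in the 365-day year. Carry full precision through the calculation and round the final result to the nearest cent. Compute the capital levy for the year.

€2,393.25

1 January – 5 August 1998: 217 days, exemption €497,000 → (€798,000 − €497,000) × 0.8% × 217/365 = €1,431.6055
6 August – 29 October 1998: 85 days, exemption €771,000 → (€798,000 − €771,000) × 0.8% × 85/365 = €50.3014
30 October – 31 December 1998: 63 days, exemption €138,000 → (€798,000 − €138,000) × 0.8% × 63/365 = €911.3425
Total = €2,393.2493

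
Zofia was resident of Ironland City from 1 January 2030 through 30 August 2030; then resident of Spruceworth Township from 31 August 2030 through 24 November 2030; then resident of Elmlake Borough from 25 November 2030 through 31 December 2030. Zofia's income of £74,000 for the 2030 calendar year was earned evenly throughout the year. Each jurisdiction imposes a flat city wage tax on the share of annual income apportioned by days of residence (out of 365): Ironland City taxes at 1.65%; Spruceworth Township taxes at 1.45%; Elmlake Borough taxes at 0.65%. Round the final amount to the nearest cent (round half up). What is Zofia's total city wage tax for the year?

£1,111.12

Ironland City, 1 January – 30 August 2030: 242 days → £74,000 × 1.65% × 242/365 = £809.5397
Spruceworth Township, 31 August – 24 November 2030: 86 days → £74,000 × 1.45% × 86/365 = £252.8164
Elmlake Borough, 25 November – 31 December 2030: 37 days → £74,000 × 0.65% × 37/365 = £48.7589
Total = £1,111.1151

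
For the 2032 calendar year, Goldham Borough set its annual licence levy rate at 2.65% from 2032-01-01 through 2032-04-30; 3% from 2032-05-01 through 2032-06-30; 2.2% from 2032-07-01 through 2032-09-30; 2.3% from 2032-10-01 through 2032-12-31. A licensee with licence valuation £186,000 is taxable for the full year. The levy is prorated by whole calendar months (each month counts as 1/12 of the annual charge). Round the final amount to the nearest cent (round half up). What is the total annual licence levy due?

£4,665.50

2032-01-01 to 2032-04-30: 4 months at 2.65% → £186,000 × 2.65% × 4/12 = £1,643.0000
2032-05-01 to 2032-06-30: 2 months at 3% → £186,000 × 3% × 2/12 = £930.0000
2032-07-01 to 2032-09-30: 3 months at 2.2% → £186,000 × 2.2% × 3/12 = £1,023.0000
2032-10-01 to 2032-12-31: 3 months at 2.3% → £186,000 × 2.3% × 3/12 = £1,069.5000
Total = £4,665.5000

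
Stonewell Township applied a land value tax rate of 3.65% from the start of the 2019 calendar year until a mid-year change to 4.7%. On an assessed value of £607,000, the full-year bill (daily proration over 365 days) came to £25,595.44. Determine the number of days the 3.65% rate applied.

168 days

Let d = days at the first rate; then 365 − d days at the second rate.
£607,000 × [3.65%·d + 4.7%·(365−d)] / 365 = £25,595.44
Solving gives d = 168, so the new rate took effect on 18 June 2019.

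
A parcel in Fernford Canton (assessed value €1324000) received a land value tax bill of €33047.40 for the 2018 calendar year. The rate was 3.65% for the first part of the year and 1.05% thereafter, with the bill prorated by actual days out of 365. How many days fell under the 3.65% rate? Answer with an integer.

Let d = days at the first rate; then 365 − d days at the second rate.
€1324000 × [3.65%·d + 1.05%·(365−d)] / 365 = €33047.40
Solving gives d = 203, so the new rate took effect on July 23, 2018.

203 days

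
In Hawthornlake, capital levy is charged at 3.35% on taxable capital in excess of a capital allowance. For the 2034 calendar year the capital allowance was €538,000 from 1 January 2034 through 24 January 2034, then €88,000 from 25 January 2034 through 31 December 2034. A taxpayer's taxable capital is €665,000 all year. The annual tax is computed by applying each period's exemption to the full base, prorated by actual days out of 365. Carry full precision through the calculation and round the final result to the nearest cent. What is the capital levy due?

€18,338.27

1 January – 24 January 2034: 24 days, exemption €538,000 → (€665,000 − €538,000) × 3.35% × 24/365 = €279.7479
25 January – 31 December 2034: 341 days, exemption €88,000 → (€665,000 − €88,000) × 3.35% × 341/365 = €18,058.5192
Total = €18,338.2671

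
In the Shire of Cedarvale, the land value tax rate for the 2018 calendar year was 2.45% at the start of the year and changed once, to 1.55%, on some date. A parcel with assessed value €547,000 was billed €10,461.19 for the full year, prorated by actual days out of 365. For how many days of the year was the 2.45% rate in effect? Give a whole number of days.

Let d = days at the first rate; then 365 − d days at the second rate.
€547,000 × [2.45%·d + 1.55%·(365−d)] / 365 = €10,461.19
Solving gives d = 147, so the new rate took effect on 28 May 2018.

147 days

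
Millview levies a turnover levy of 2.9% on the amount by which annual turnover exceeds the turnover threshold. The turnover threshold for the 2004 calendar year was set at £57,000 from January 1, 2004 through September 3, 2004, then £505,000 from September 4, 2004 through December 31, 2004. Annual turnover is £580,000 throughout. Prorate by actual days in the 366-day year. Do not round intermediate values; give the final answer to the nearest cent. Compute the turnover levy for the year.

£10,942.83

January 1 – September 3, 2004: 247 days, exemption £57,000 → (£580,000 − £57,000) × 2.9% × 247/366 = £10,235.6530
September 4 – December 31, 2004: 119 days, exemption £505,000 → (£580,000 − £505,000) × 2.9% × 119/366 = £707.1721
Total = £10,942.8251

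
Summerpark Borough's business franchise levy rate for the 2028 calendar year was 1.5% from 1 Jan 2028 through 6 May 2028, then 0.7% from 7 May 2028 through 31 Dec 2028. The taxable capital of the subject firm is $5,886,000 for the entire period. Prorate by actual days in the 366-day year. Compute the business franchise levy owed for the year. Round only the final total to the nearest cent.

$57,541.28

1 Jan – 6 May 2028: 127 days at 1.5% → $5,886,000 × 1.5% × 127/366 = $30,636.1475
7 May – 31 Dec 2028: 239 days at 0.7% → $5,886,000 × 0.7% × 239/366 = $26,905.1311
Total = $57,541.2787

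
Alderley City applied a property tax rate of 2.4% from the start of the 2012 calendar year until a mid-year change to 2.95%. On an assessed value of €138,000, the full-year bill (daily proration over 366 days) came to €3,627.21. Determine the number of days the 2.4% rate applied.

214 days

Let d = days at the first rate; then 366 − d days at the second rate.
€138,000 × [2.4%·d + 2.95%·(366−d)] / 366 = €3,627.21
Solving gives d = 214, so the new rate took effect on 2 Aug 2012.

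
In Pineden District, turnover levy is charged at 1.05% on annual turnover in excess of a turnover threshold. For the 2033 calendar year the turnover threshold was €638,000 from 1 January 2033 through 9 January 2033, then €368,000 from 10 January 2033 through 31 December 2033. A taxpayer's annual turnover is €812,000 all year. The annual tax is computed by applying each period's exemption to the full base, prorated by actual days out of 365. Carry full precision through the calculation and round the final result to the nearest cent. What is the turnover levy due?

€4,592.10

1 January – 9 January 2033: 9 days, exemption €638,000 → (€812,000 − €638,000) × 1.05% × 9/365 = €45.0493
10 January – 31 December 2033: 356 days, exemption €368,000 → (€812,000 − €368,000) × 1.05% × 356/365 = €4,547.0466
Total = €4,592.0959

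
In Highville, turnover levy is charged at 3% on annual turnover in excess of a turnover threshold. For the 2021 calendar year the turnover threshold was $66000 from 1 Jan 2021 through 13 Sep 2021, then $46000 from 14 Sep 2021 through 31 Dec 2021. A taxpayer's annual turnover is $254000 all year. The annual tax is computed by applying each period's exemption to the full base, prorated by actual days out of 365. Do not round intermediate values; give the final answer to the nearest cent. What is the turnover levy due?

$5819.18

1 Jan – 13 Sep 2021: 256 days, exemption $66000 → ($254000 − $66000) × 3% × 256/365 = $3955.7260
14 Sep – 31 Dec 2021: 109 days, exemption $46000 → ($254000 − $46000) × 3% × 109/365 = $1863.4521
Total = $5819.1781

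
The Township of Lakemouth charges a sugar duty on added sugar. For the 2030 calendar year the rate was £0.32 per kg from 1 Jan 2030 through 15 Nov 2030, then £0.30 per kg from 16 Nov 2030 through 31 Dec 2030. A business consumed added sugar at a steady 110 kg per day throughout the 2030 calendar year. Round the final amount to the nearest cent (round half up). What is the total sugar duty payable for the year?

1 Jan – 15 Nov 2030: 319 days × 110 kg/day = 35,090 kg at £0.32/kg → £11,228.80
16 Nov – 31 Dec 2030: 46 days × 110 kg/day = 5,060 kg at £0.30/kg → £1,518.00

£12,746.80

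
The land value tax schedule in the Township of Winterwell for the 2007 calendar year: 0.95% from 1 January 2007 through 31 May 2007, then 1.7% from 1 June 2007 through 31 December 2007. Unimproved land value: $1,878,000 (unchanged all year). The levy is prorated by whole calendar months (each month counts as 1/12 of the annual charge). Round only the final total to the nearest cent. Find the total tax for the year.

1 January – 31 May 2007: 5 months at 0.95% → $1,878,000 × 0.95% × 5/12 = $7,433.7500
1 June – 31 December 2007: 7 months at 1.7% → $1,878,000 × 1.7% × 7/12 = $18,623.5000
Total = $26,057.2500

$26,057.25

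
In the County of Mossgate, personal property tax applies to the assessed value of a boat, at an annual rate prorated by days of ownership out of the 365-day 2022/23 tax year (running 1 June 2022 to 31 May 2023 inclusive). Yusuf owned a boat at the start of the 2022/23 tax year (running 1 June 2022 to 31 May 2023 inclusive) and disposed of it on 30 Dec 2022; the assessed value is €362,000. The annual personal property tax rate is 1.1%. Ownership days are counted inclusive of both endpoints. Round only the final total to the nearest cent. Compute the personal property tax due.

Days held (1 Jun – 30 Dec 2022): 213 out of 365
Tax = €362,000 × 1.1% × 213/365 = €2,323.7425

€2,323.74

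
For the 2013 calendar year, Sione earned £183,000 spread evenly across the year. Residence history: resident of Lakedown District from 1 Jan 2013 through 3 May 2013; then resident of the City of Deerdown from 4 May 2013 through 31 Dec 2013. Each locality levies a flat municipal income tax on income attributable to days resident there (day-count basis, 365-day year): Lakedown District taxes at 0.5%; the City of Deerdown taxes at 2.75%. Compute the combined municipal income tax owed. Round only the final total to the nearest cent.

Lakedown District, 1 Jan – 3 May 2013: 123 days → £183,000 × 0.5% × 123/365 = £308.3425
The City of Deerdown, 4 May – 31 Dec 2013: 242 days → £183,000 × 2.75% × 242/365 = £3,336.6164
Total = £3,644.9589

£3,644.96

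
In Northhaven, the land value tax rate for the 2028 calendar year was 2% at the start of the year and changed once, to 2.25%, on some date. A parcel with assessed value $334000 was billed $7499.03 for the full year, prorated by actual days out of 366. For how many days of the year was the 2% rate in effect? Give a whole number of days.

7 days

Let d = days at the first rate; then 366 − d days at the second rate.
$334000 × [2%·d + 2.25%·(366−d)] / 366 = $7499.03
Solving gives d = 7, so the new rate took effect on 8 Jan 2028.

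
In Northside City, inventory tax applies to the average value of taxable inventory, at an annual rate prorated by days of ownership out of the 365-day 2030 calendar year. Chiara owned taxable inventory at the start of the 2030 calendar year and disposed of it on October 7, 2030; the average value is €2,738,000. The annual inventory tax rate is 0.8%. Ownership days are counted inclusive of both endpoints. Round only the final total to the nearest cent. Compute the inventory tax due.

Days held (January 1 – October 7, 2030): 280 out of 365
Tax = €2,738,000 × 0.8% × 280/365 = €16,803.0685

€16,803.07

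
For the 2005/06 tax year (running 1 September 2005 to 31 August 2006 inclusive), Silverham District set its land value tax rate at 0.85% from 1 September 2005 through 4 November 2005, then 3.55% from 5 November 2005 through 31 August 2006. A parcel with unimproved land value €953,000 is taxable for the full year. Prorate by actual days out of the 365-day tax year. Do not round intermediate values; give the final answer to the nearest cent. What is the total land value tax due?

1 September – 4 November 2005: 65 days at 0.85% → €953,000 × 0.85% × 65/365 = €1,442.5548
5 November 2005 – 31 August 2006: 300 days at 3.55% → €953,000 × 3.55% × 300/365 = €27,806.7123
Total = €29,249.2671

€29,249.27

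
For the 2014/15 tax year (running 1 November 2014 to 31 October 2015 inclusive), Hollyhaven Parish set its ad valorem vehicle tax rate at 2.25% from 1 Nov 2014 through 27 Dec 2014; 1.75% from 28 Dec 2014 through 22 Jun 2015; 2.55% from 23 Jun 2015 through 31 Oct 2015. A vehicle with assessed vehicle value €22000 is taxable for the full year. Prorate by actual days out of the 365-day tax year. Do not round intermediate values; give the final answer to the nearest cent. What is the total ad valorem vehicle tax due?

€465.35

1 Nov – 27 Dec 2014: 57 days at 2.25% → €22000 × 2.25% × 57/365 = €77.3014
28 Dec 2014 – 22 Jun 2015: 177 days at 1.75% → €22000 × 1.75% × 177/365 = €186.6986
23 Jun – 31 Oct 2015: 131 days at 2.55% → €22000 × 2.55% × 131/365 = €201.3452
Total = €465.3452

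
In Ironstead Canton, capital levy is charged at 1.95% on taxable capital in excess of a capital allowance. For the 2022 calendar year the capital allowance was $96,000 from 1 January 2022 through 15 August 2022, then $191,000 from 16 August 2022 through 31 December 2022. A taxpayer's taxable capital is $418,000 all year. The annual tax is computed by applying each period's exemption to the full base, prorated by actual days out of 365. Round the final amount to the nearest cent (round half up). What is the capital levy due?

1 January – 15 August 2022: 227 days, exemption $96,000 → ($418,000 − $96,000) × 1.95% × 227/365 = $3,905.0219
16 August – 31 December 2022: 138 days, exemption $191,000 → ($418,000 − $191,000) × 1.95% × 138/365 = $1,673.5808
Total = $5,578.6027

$5,578.60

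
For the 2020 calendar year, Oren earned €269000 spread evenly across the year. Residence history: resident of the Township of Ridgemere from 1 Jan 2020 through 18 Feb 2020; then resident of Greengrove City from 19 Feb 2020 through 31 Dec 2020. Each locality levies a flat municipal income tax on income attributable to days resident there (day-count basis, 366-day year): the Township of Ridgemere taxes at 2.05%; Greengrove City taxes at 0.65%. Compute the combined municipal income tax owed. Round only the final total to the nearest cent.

The Township of Ridgemere, 1 Jan – 18 Feb 2020: 49 days → €269000 × 2.05% × 49/366 = €738.2801
Greengrove City, 19 Feb – 31 Dec 2020: 317 days → €269000 × 0.65% × 317/366 = €1514.4112
Total = €2252.6913

€2252.69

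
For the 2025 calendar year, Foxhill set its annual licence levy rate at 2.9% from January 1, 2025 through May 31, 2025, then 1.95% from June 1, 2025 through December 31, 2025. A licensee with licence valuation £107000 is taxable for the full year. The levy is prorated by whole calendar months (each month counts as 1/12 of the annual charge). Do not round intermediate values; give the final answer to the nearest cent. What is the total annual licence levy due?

£2510.04

January 1 – May 31, 2025: 5 months at 2.9% → £107000 × 2.9% × 5/12 = £1292.9167
June 1 – December 31, 2025: 7 months at 1.95% → £107000 × 1.95% × 7/12 = £1217.1250
Total = £2510.0417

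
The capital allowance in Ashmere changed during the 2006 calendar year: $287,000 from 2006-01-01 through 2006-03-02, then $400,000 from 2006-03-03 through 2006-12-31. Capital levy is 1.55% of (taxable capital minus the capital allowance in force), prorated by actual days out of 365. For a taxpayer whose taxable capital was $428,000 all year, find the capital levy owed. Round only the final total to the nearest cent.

2006-01-01 to 2006-03-02: 61 days, exemption $287,000 → ($428,000 − $287,000) × 1.55% × 61/365 = $365.2479
2006-03-03 to 2006-12-31: 304 days, exemption $400,000 → ($428,000 − $400,000) × 1.55% × 304/365 = $361.4685
Total = $726.7164

$726.72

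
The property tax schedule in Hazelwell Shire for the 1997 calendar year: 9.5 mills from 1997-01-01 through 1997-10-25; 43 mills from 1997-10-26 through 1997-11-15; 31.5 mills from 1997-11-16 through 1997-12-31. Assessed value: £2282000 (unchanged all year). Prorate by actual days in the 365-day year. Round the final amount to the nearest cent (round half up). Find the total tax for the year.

£32404.40

1997-01-01 to 1997-10-25: 298 days at 9.5 mills → £2282000 × 0.95% × 298/365 = £17699.5671
1997-10-26 to 1997-11-15: 21 days at 43 mills → £2282000 × 4.3% × 21/365 = £5645.6055
1997-11-16 to 1997-12-31: 46 days at 31.5 mills → £2282000 × 3.15% × 46/365 = £9059.2274
Total = £32404.4000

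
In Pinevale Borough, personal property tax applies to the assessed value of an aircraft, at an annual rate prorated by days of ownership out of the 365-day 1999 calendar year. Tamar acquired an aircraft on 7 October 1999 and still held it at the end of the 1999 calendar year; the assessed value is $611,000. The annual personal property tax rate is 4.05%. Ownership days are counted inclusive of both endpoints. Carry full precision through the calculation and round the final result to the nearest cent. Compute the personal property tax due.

$5,830.45

Days held (7 October – 31 December 1999): 86 out of 365
Tax = $611,000 × 4.05% × 86/365 = $5,830.4466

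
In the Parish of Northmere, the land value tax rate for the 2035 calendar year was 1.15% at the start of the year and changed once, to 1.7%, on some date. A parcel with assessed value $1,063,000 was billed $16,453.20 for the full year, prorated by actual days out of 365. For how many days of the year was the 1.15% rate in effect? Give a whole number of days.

101 days

Let d = days at the first rate; then 365 − d days at the second rate.
$1,063,000 × [1.15%·d + 1.7%·(365−d)] / 365 = $16,453.20
Solving gives d = 101, so the new rate took effect on 12 Apr 2035.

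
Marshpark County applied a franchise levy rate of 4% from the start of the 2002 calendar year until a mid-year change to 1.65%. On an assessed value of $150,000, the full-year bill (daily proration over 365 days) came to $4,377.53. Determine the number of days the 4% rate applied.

197 days

Let d = days at the first rate; then 365 − d days at the second rate.
$150,000 × [4%·d + 1.65%·(365−d)] / 365 = $4,377.53
Solving gives d = 197, so the new rate took effect on July 17, 2002.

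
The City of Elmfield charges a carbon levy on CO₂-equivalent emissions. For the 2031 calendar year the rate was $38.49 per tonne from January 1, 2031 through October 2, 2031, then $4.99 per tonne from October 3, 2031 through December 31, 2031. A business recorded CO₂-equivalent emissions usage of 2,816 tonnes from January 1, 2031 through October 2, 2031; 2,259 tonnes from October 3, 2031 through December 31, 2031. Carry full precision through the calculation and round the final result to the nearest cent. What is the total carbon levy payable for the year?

$119660.25

January 1 – October 2, 2031: 2,816 tonnes at $38.49/tonne → $108387.84
October 3 – December 31, 2031: 2,259 tonnes at $4.99/tonne → $11272.41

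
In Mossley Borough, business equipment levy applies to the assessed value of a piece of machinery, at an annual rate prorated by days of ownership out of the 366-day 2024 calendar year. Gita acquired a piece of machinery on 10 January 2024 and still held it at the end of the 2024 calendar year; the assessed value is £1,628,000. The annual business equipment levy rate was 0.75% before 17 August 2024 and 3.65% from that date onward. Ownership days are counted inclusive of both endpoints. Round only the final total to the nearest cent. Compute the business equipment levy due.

10 January – 16 August 2024: 220 days at 0.75% → £1,628,000 × 0.75% × 220/366 = £7,339.3443
17 August – 31 December 2024: 137 days at 3.65% → £1,628,000 × 3.65% × 137/366 = £22,242.6612
Total = £29,582.0055

£29,582.01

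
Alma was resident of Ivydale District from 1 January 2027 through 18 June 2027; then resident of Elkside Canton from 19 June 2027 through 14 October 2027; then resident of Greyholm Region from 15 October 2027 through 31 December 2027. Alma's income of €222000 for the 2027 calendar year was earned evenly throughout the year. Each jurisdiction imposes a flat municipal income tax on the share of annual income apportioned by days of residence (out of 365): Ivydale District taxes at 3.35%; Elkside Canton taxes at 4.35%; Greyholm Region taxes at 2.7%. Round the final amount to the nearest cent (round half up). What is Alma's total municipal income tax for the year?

Ivydale District, 1 January – 18 June 2027: 169 days → €222000 × 3.35% × 169/365 = €3443.4329
Elkside Canton, 19 June – 14 October 2027: 118 days → €222000 × 4.35% × 118/365 = €3121.9890
Greyholm Region, 15 October – 31 December 2027: 78 days → €222000 × 2.7% × 78/365 = €1280.9096
Total = €7846.3315

€7846.33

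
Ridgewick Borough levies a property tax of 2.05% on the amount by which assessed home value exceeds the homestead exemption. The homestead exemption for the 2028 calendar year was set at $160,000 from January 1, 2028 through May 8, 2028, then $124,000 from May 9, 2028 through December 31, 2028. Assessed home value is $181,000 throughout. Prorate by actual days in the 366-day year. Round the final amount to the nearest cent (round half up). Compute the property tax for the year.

$908.39

January 1 – May 8, 2028: 129 days, exemption $160,000 → ($181,000 − $160,000) × 2.05% × 129/366 = $151.7336
May 9 – December 31, 2028: 237 days, exemption $124,000 → ($181,000 − $124,000) × 2.05% × 237/366 = $756.6516
Total = $908.3852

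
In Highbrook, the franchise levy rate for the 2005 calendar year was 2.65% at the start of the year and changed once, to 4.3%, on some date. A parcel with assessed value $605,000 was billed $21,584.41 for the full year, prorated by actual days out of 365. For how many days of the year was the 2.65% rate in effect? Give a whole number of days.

162 days

Let d = days at the first rate; then 365 − d days at the second rate.
$605,000 × [2.65%·d + 4.3%·(365−d)] / 365 = $21,584.41
Solving gives d = 162, so the new rate took effect on June 12, 2005.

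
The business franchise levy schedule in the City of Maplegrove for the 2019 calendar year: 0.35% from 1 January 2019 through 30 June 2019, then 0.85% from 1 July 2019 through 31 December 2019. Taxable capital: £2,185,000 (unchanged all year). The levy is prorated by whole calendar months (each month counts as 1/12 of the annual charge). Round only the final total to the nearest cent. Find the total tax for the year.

£13,110.00

1 January – 30 June 2019: 6 months at 0.35% → £2,185,000 × 0.35% × 6/12 = £3,823.7500
1 July – 31 December 2019: 6 months at 0.85% → £2,185,000 × 0.85% × 6/12 = £9,286.2500
Total = £13,110.0000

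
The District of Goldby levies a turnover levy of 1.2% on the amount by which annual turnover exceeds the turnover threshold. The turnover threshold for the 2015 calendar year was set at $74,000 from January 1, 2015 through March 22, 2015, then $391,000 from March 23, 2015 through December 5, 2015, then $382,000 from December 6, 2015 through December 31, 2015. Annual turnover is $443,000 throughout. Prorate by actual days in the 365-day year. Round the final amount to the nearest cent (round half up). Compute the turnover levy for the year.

$1,475.87

January 1 – March 22, 2015: 81 days, exemption $74,000 → ($443,000 − $74,000) × 1.2% × 81/365 = $982.6521
March 23 – December 5, 2015: 258 days, exemption $391,000 → ($443,000 − $391,000) × 1.2% × 258/365 = $441.0740
December 6 – December 31, 2015: 26 days, exemption $382,000 → ($443,000 − $382,000) × 1.2% × 26/365 = $52.1425
Total = $1,475.8685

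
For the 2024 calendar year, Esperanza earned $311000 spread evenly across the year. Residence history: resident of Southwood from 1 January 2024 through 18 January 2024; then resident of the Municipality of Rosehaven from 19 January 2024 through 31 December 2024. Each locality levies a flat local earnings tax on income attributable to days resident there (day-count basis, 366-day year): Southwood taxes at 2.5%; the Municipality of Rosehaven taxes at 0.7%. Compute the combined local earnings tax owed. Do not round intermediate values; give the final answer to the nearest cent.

Southwood, 1 January – 18 January 2024: 18 days → $311000 × 2.5% × 18/366 = $382.3770
The Municipality of Rosehaven, 19 January – 31 December 2024: 348 days → $311000 × 0.7% × 348/366 = $2069.9344
Total = $2452.3115

$2452.31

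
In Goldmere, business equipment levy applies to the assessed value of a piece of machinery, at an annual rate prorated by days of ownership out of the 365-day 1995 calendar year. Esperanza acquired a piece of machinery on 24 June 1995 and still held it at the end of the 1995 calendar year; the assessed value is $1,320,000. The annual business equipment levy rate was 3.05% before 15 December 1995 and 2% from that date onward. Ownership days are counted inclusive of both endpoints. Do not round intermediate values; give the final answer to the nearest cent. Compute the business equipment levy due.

24 June – 14 December 1995: 174 days at 3.05% → $1,320,000 × 3.05% × 174/365 = $19,192.4384
15 December – 31 December 1995: 17 days at 2% → $1,320,000 × 2% × 17/365 = $1,229.5890
Total = $20,422.0274

$20,422.03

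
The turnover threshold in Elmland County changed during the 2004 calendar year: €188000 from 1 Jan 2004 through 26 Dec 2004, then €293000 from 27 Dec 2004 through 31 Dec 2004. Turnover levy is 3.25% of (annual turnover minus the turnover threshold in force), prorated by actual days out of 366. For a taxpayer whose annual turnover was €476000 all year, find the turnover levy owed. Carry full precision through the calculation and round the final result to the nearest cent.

€9313.38

1 Jan – 26 Dec 2004: 361 days, exemption €188000 → (€476000 − €188000) × 3.25% × 361/366 = €9232.1311
27 Dec – 31 Dec 2004: 5 days, exemption €293000 → (€476000 − €293000) × 3.25% × 5/366 = €81.2500
Total = €9313.3811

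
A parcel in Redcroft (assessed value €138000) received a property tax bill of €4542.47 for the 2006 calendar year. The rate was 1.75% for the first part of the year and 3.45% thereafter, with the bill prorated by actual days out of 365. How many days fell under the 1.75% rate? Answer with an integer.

34 days

Let d = days at the first rate; then 365 − d days at the second rate.
€138000 × [1.75%·d + 3.45%·(365−d)] / 365 = €4542.47
Solving gives d = 34, so the new rate took effect on 4 Feb 2006.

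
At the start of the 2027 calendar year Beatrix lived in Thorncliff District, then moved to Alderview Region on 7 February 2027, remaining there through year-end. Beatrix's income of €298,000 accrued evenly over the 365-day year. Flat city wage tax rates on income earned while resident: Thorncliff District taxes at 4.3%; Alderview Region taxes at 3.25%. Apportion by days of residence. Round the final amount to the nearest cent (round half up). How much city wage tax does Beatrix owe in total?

Thorncliff District, 1 January – 6 February 2027: 37 days → €298,000 × 4.3% × 37/365 = €1,298.9534
Alderview Region, 7 February – 31 December 2027: 328 days → €298,000 × 3.25% × 328/365 = €8,703.2329
Total = €10,002.1863

€10,002.19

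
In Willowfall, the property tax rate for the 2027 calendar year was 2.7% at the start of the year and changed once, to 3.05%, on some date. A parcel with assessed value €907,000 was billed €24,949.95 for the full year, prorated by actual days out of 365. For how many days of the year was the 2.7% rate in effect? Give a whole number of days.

Let d = days at the first rate; then 365 − d days at the second rate.
€907,000 × [2.7%·d + 3.05%·(365−d)] / 365 = €24,949.95
Solving gives d = 312, so the new rate took effect on November 9, 2027.

312 days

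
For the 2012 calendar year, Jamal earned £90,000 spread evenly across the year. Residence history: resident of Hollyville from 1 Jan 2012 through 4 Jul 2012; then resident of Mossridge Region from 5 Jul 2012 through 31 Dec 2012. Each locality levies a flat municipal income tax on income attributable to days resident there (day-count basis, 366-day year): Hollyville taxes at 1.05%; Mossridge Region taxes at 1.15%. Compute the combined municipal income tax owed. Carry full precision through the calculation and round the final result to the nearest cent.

Hollyville, 1 Jan – 4 Jul 2012: 186 days → £90,000 × 1.05% × 186/366 = £480.2459
Mossridge Region, 5 Jul – 31 Dec 2012: 180 days → £90,000 × 1.15% × 180/366 = £509.0164
Total = £989.2623

£989.26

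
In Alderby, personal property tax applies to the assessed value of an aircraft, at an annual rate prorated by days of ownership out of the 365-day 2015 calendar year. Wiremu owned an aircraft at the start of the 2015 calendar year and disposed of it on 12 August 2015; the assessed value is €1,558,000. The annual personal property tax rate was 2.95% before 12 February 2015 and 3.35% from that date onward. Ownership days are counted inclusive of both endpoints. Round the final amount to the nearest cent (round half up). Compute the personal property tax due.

€31,313.67

1 January – 11 February 2015: 42 days at 2.95% → €1,558,000 × 2.95% × 42/365 = €5,288.6630
12 February – 12 August 2015: 182 days at 3.35% → €1,558,000 × 3.35% × 182/365 = €26,025.0027
Total = €31,313.6658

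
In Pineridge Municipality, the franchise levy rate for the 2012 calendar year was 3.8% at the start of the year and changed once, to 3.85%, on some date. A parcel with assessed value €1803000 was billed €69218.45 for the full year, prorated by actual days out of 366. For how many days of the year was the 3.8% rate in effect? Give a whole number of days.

Let d = days at the first rate; then 366 − d days at the second rate.
€1803000 × [3.8%·d + 3.85%·(366−d)] / 366 = €69218.45
Solving gives d = 80, so the new rate took effect on 21 Mar 2012.

80 days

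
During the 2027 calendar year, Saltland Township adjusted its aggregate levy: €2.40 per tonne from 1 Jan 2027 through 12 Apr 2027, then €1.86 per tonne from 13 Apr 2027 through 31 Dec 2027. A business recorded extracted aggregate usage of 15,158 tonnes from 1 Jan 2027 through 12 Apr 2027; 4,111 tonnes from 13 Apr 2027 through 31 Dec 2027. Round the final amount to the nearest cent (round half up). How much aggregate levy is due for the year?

1 Jan – 12 Apr 2027: 15,158 tonnes at €2.40/tonne → €36379.20
13 Apr – 31 Dec 2027: 4,111 tonnes at €1.86/tonne → €7646.46

€44025.66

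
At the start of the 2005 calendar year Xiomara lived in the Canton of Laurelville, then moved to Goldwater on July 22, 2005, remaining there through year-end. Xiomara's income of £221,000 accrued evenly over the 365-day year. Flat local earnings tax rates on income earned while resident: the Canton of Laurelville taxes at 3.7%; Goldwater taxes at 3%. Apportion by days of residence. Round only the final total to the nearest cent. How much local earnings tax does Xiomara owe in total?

£7,486.15

The Canton of Laurelville, January 1 – July 21, 2005: 202 days → £221,000 × 3.7% × 202/365 = £4,525.3534
Goldwater, July 22 – December 31, 2005: 163 days → £221,000 × 3% × 163/365 = £2,960.7945
Total = £7,486.1479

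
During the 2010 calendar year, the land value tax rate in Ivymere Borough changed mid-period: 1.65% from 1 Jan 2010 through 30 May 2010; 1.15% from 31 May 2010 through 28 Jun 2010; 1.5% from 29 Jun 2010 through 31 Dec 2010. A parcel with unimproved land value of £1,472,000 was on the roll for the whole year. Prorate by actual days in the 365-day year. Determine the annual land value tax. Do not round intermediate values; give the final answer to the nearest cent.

£22,578.06

1 Jan – 30 May 2010: 150 days at 1.65% → £1,472,000 × 1.65% × 150/365 = £9,981.3699
31 May – 28 Jun 2010: 29 days at 1.15% → £1,472,000 × 1.15% × 29/365 = £1,344.9644
29 Jun – 31 Dec 2010: 186 days at 1.5% → £1,472,000 × 1.5% × 186/365 = £11,251.7260
Total = £22,578.0603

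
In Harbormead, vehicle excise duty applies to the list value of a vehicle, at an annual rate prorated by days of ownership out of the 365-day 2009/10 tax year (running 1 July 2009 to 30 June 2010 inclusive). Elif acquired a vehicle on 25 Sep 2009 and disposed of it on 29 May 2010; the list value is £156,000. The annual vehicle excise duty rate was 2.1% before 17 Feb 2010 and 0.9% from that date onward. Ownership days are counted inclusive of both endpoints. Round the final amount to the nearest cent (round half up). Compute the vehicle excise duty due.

25 Sep 2009 – 16 Feb 2010: 145 days at 2.1% → £156,000 × 2.1% × 145/365 = £1,301.4247
17 Feb – 29 May 2010: 102 days at 0.9% → £156,000 × 0.9% × 102/365 = £392.3507
Total = £1,693.7753

£1,693.78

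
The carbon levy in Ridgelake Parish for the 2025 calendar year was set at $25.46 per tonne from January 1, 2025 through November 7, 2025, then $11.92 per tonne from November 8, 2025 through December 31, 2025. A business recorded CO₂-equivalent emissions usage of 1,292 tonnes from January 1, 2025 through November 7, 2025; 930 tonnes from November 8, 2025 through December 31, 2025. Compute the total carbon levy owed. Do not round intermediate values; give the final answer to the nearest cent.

$43,979.92

January 1 – November 7, 2025: 1,292 tonnes at $25.46/tonne → $32,894.32
November 8 – December 31, 2025: 930 tonnes at $11.92/tonne → $11,085.60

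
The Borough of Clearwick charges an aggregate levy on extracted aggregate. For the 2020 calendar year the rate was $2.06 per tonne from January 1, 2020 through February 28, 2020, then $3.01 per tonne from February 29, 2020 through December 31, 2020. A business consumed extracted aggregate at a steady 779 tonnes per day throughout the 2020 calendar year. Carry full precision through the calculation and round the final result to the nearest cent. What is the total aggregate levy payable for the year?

$814530.19

January 1 – February 28, 2020: 59 days × 779 tonnes/day = 45,961 tonnes at $2.06/tonne → $94679.66
February 29 – December 31, 2020: 307 days × 779 tonnes/day = 239,153 tonnes at $3.01/tonne → $719850.53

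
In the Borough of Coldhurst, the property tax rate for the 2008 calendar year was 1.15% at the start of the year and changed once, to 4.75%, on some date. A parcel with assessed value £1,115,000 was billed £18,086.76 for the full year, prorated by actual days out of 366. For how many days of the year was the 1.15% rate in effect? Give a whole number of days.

Let d = days at the first rate; then 366 − d days at the second rate.
£1,115,000 × [1.15%·d + 4.75%·(366−d)] / 366 = £18,086.76
Solving gives d = 318, so the new rate took effect on 14 November 2008.

318 days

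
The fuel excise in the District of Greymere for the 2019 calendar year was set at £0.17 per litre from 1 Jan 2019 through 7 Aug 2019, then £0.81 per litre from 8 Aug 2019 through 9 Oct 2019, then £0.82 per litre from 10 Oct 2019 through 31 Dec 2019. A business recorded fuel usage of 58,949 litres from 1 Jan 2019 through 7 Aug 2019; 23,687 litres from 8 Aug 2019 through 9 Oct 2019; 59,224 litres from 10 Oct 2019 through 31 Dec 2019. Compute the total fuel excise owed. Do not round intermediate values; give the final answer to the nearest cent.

1 Jan – 7 Aug 2019: 58,949 litres at £0.17/litre → £10,021.33
8 Aug – 9 Oct 2019: 23,687 litres at £0.81/litre → £19,186.47
10 Oct – 31 Dec 2019: 59,224 litres at £0.82/litre → £48,563.68

£77,771.48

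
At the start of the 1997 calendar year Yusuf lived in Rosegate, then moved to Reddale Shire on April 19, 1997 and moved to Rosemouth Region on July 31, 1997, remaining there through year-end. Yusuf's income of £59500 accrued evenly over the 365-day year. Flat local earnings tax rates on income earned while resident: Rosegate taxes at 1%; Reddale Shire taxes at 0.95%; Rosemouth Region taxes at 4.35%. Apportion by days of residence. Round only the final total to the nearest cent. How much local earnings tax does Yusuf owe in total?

£1427.59

Rosegate, January 1 – April 18, 1997: 108 days → £59500 × 1% × 108/365 = £176.0548
Reddale Shire, April 19 – July 30, 1997: 103 days → £59500 × 0.95% × 103/365 = £159.5089
Rosemouth Region, July 31 – December 31, 1997: 154 days → £59500 × 4.35% × 154/365 = £1092.0288
Total = £1427.5925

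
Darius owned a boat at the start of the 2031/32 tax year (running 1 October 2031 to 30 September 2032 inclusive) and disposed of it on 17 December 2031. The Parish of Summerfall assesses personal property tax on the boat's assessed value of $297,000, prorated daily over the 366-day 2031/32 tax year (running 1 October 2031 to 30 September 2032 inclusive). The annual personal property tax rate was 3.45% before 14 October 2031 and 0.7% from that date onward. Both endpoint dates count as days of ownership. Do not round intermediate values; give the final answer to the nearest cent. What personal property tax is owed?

1 October – 13 October 2031: 13 days at 3.45% → $297,000 × 3.45% × 13/366 = $363.9467
14 October – 17 December 2031: 65 days at 0.7% → $297,000 × 0.7% × 65/366 = $369.2213
Total = $733.1680

$733.17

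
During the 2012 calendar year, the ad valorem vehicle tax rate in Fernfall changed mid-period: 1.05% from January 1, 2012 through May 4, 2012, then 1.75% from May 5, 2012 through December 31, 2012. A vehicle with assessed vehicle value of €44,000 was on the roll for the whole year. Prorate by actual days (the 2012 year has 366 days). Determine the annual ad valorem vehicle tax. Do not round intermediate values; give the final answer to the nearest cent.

January 1 – May 4, 2012: 125 days at 1.05% → €44,000 × 1.05% × 125/366 = €157.7869
May 5 – December 31, 2012: 241 days at 1.75% → €44,000 × 1.75% × 241/366 = €507.0219
Total = €664.8087

€664.81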